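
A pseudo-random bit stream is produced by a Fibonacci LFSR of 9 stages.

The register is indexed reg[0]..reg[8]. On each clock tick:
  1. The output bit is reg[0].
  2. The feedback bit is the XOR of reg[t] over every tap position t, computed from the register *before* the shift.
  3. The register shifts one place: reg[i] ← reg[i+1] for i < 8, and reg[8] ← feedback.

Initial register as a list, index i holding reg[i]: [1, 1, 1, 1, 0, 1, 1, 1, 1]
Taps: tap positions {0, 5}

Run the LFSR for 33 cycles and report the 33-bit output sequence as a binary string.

111101111000001111111110000111101

tick  register→output (feedback)
  0  111101111→1 (0)
  1  111011110→1 (0)
  2  110111100→1 (0)
  3  101111000→1 (0)
  4  011110000→0 (0)
  5  111100000→1 (1)
  6  111000001→1 (1)
  7  110000011→1 (1)
  8  100000111→1 (1)
  9  000001111→0 (1)
 10  000011111→0 (1)
 11  000111111→0 (1)
 12  001111111→0 (1)
 13  011111111→0 (1)
 14  111111111→1 (0)
 15  111111110→1 (0)
 16  111111100→1 (0)
 17  111111000→1 (0)
 18  111110000→1 (1)
 19  111100001→1 (1)
 20  111000011→1 (1)
 21  110000111→1 (1)
 22  100001111→1 (0)
 23  000011110→0 (1)
 24  000111101→0 (1)
 25  001111011→0 (1)
 26  011110111→0 (0)
 27  111101110→1 (0)
 28  111011100→1 (0)
 29  110111000→1 (0)
 30  101110000→1 (1)
 31  011100001→0 (0)
 32  111000010→1 (1)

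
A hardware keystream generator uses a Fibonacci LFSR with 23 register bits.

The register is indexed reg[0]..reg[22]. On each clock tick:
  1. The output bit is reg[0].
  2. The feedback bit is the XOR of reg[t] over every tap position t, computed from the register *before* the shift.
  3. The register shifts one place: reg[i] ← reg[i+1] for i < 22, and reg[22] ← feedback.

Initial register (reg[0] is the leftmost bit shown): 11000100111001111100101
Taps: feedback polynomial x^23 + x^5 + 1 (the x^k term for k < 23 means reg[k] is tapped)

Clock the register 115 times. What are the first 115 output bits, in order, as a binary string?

1100010011100111110010101011000000111101001110010110111100110100001010010001001101100010000101101111111001000001100

tick  register→output (feedback)
  0  11000100111001111100101→1 (0)
  1  10001001110011111001010→1 (1)
  2  00010011100111110010101→0 (0)
  3  00100111001111100101010→0 (1)
  4  01001110011111001010101→0 (1)
  5  10011100111110010101011→1 (0)
  6  00111001111100101010110→0 (0)
  7  01110011111001010101100→0 (0)
  8  11100111110010101011000→1 (0)
  9  11001111100101010110000→1 (0)
 10  10011111001010101100000→1 (0)
 11  00111110010101011000000→0 (1)
 12  01111100101010110000001→0 (1)
 13  11111001010101100000011→1 (1)
 14  11110010101011000000111→1 (1)
 15  11100101010110000001111→1 (0)
 16  11001010101100000011110→1 (1)
 17  10010101011000000111101→1 (0)
 18  00101010110000001111010→0 (0)
 19  01010101100000011110100→0 (1)
 20  10101011000000111101001→1 (1)
 21  01010110000001111010011→0 (1)
 22  10101100000011110100111→1 (0)
 23  01011000000111101001110→0 (0)
 24  10110000001111010011100→1 (1)
 25  01100000011110100111001→0 (0)
 26  11000000111101001110010→1 (1)
 27  10000001111010011100101→1 (1)
 28  00000011110100111001011→0 (0)
 29  00000111101001110010110→0 (1)
 30  00001111010011100101101→0 (1)
 31  00011110100111001011011→0 (1)
 32  00111101001110010110111→0 (1)
 33  01111010011100101101111→0 (0)
 34  11110100111001011011110→1 (0)
 35  11101001110010110111100→1 (1)
 36  11010011100101101111001→1 (1)
 37  10100111001011011110011→1 (0)
 38  01001110010110111100110→0 (1)
 39  10011100101101111001101→1 (0)
 40  00111001011011110011010→0 (0)
 41  01110010110111100110100→0 (0)
 42  11100101101111001101000→1 (0)
 43  11001011011110011010000→1 (1)
 44  10010110111100110100001→1 (0)
 45  00101101111001101000010→0 (1)
 46  01011011110011010000101→0 (0)
 47  10110111100110100001010→1 (0)
 48  01101111001101000010100→0 (1)
 49  11011110011010000101001→1 (0)
 50  10111100110100001010010→1 (0)
 51  01111001101000010100100→0 (0)
 52  11110011010000101001000→1 (1)
 53  11100110100001010010001→1 (0)
 54  11001101000010100100010→1 (0)
 55  10011010000101001000100→1 (1)
 56  00110100001010010001001→0 (1)
 57  01101000010100100010011→0 (0)
 58  11010000101001000100110→1 (1)
 59  10100001010010001001101→1 (1)
 60  01000010100100010011011→0 (0)
 61  10000101001000100110110→1 (0)
 62  00001010010001001101100→0 (0)
 63  00010100100010011011000→0 (1)
 64  00101001000100110110001→0 (0)
 65  01010010001001101100010→0 (0)
 66  10100100010011011000100→1 (0)
 67  01001000100110110001000→0 (0)
 68  10010001001101100010000→1 (1)
 69  00100010011011000100001→0 (0)
 70  01000100110110001000010→0 (1)
 71  10001001101100010000101→1 (1)
 72  00010011011000100001011→0 (0)
 73  00100110110001000010110→0 (1)
 74  01001101100010000101101→0 (1)
 75  10011011000100001011011→1 (1)
 76  00110110001000010110111→0 (1)
 77  01101100010000101101111→0 (1)
 78  11011000100001011011111→1 (1)
 79  10110001000010110111111→1 (1)
 80  01100010000101101111111→0 (0)
 81  11000100001011011111110→1 (0)
 82  10001000010110111111100→1 (1)
 83  00010000101101111111001→0 (0)
 84  00100001011011111110010→0 (0)
 85  01000010110111111100100→0 (0)
 86  10000101101111111001000→1 (0)
 87  00001011011111110010000→0 (0)
 88  00010110111111100100000→0 (1)
 89  00101101111111001000001→0 (1)
 90  01011011111110010000011→0 (0)
 91  10110111111100100000110→1 (0)
 92  01101111111001000001100→0 (1)
 93  11011111110010000011001→1 (0)
 94  10111111100100000110010→1 (0)
 95  01111111001000001100100→0 (1)
 96  11111110010000011001001→1 (0)
 97  11111100100000110010010→1 (0)
 98  11111001000001100100100→1 (1)
 99  11110010000011001001001→1 (1)
100  11100100000110010010011→1 (0)
101  11001000001100100100110→1 (1)
102  10010000011001001001101→1 (1)
103  00100000110010010011011→0 (0)
104  01000001100100100110110→0 (0)
105  10000011001001001101100→1 (1)
106  00000110010010011011001→0 (1)
107  00001100100100110110011→0 (1)
108  00011001001001101100111→0 (0)
109  00110010010011011001110→0 (0)
110  01100100100110110011100→0 (1)
111  11001001001101100111001→1 (1)
112  10010010011011001110011→1 (1)
113  00100100110110011100111→0 (1)
114  01001001101100111001111→0 (0)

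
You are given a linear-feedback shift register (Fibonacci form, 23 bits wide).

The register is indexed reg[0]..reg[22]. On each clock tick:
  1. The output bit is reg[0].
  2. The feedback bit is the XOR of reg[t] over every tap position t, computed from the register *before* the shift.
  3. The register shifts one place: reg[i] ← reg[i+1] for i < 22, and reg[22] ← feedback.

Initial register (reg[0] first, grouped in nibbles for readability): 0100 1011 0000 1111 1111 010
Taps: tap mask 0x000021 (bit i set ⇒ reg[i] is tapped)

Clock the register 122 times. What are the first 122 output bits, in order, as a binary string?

01001011000011111111010001010101111000101111110111010011011110101000111101111000010101101100000011100101000111011011100010

step | reg (before) | out | fb
   0 | 01001011000011111111010 | 0 | 0
   1 | 10010110000111111110100 | 1 | 0
   2 | 00101100001111111101000 | 0 | 1
   3 | 01011000011111111010001 | 0 | 0
   4 | 10110000111111110100010 | 1 | 1
   5 | 01100001111111101000101 | 0 | 0
   6 | 11000011111111010001010 | 1 | 1
   7 | 10000111111110100010101 | 1 | 0
   8 | 00001111111101000101010 | 0 | 1
   9 | 00011111111010001010101 | 0 | 1
  10 | 00111111110100010101011 | 0 | 1
  11 | 01111111101000101010111 | 0 | 1
  12 | 11111111010001010101111 | 1 | 0
  13 | 11111110100010101011110 | 1 | 0
  14 | 11111101000101010111100 | 1 | 0
  15 | 11111010001010101111000 | 1 | 1
  16 | 11110100010101011110001 | 1 | 0
  17 | 11101000101010111100010 | 1 | 1
  18 | 11010001010101111000101 | 1 | 1
  19 | 10100010101011110001011 | 1 | 1
  20 | 01000101010111100010111 | 0 | 1
  21 | 10001010101111000101111 | 1 | 1
  22 | 00010101011110001011111 | 0 | 1
  23 | 00101010111100010111111 | 0 | 0
  24 | 01010101111000101111110 | 0 | 1
  25 | 10101011110001011111101 | 1 | 1
  26 | 01010111100010111111011 | 0 | 1
  27 | 10101111000101111110111 | 1 | 0
  28 | 01011110001011111101110 | 0 | 1
  29 | 10111100010111111011101 | 1 | 0
  30 | 01111000101111110111010 | 0 | 0
  31 | 11110001011111101110100 | 1 | 1
  32 | 11100010111111011101001 | 1 | 1
  33 | 11000101111110111010011 | 1 | 0
  34 | 10001011111101110100110 | 1 | 1
  35 | 00010111111011101001101 | 0 | 1
  36 | 00101111110111010011011 | 0 | 1
  37 | 01011111101110100110111 | 0 | 1
  38 | 10111111011101001101111 | 1 | 0
  39 | 01111110111010011011110 | 0 | 1
  40 | 11111101110100110111101 | 1 | 0
  41 | 11111011101001101111010 | 1 | 1
  42 | 11110111010011011110101 | 1 | 0
  43 | 11101110100110111101010 | 1 | 0
  44 | 11011101001101111010100 | 1 | 0
  45 | 10111010011011110101000 | 1 | 1
  46 | 01110100110111101010001 | 0 | 1
  47 | 11101001101111010100011 | 1 | 1
  48 | 11010011011110101000111 | 1 | 1
  49 | 10100110111101010001111 | 1 | 0
  50 | 01001101111010100011110 | 0 | 1
  51 | 10011011110101000111101 | 1 | 1
  52 | 00110111101010001111011 | 0 | 1
  53 | 01101111010100011110111 | 0 | 1
  54 | 11011110101000111101111 | 1 | 0
  55 | 10111101010001111011110 | 1 | 0
  56 | 01111010100011110111100 | 0 | 0
  57 | 11110101000111101111000 | 1 | 0
  58 | 11101010001111011110000 | 1 | 1
  59 | 11010100011110111100001 | 1 | 0
  60 | 10101000111101111000010 | 1 | 1
  61 | 01010001111011110000101 | 0 | 0
  62 | 10100011110111100001010 | 1 | 1
  63 | 01000111101111000010101 | 0 | 1
  64 | 10001111011110000101011 | 1 | 0
  65 | 00011110111100001010110 | 0 | 1
  66 | 00111101111000010101101 | 0 | 1
  67 | 01111011110000101011011 | 0 | 0
  68 | 11110111100001010110110 | 1 | 0
  69 | 11101111000010101101100 | 1 | 0
  70 | 11011110000101011011000 | 1 | 0
  71 | 10111100001010110110000 | 1 | 0
  72 | 01111000010101101100000 | 0 | 0
  73 | 11110000101011011000000 | 1 | 1
  74 | 11100001010110110000001 | 1 | 1
  75 | 11000010101101100000011 | 1 | 1
  76 | 10000101011011000000111 | 1 | 0
  77 | 00001010110110000001110 | 0 | 0
  78 | 00010101101100000011100 | 0 | 1
  79 | 00101011011000000111001 | 0 | 0
  80 | 01010110110000001110010 | 0 | 1
  81 | 10101101100000011100101 | 1 | 0
  82 | 01011011000000111001010 | 0 | 0
  83 | 10110110000001110010100 | 1 | 0
  84 | 01101100000011100101000 | 0 | 1
  85 | 11011000000111001010001 | 1 | 1
  86 | 10110000001110010100011 | 1 | 1
  87 | 01100000011100101000111 | 0 | 0
  88 | 11000000111001010001110 | 1 | 1
  89 | 10000001110010100011101 | 1 | 1
  90 | 00000011100101000111011 | 0 | 0
  91 | 00000111001010001110110 | 0 | 1
  92 | 00001110010100011101101 | 0 | 1
  93 | 00011100101000111011011 | 0 | 1
  94 | 00111001010001110110111 | 0 | 0
  95 | 01110010100011101101110 | 0 | 0
  96 | 11100101000111011011100 | 1 | 0
  97 | 11001010001110110111000 | 1 | 1
  98 | 10010100011101101110001 | 1 | 0
  99 | 00101000111011011100010 | 0 | 0
 100 | 01010001110110111000100 | 0 | 0
 101 | 10100011101101110001000 | 1 | 1
 102 | 01000111011011100010001 | 0 | 1
 103 | 10001110110111000100011 | 1 | 0
 104 | 00011101101110001000110 | 0 | 1
 105 | 00111011011100010001101 | 0 | 0
 106 | 01110110111000100011010 | 0 | 1
 107 | 11101101110001000110101 | 1 | 0
 108 | 11011011100010001101010 | 1 | 1
 109 | 10110111000100011010101 | 1 | 0
 110 | 01101110001000110101010 | 0 | 1
 111 | 11011100010001101010101 | 1 | 0
 112 | 10111000100011010101010 | 1 | 1
 113 | 01110001000110101010101 | 0 | 0
 114 | 11100010001101010101010 | 1 | 1
 115 | 11000100011010101010101 | 1 | 0
 116 | 10001000110101010101010 | 1 | 1
 117 | 00010001101010101010101 | 0 | 0
 118 | 00100011010101010101010 | 0 | 0
 119 | 01000110101010101010100 | 0 | 1
 120 | 10001101010101010101001 | 1 | 0
 121 | 00011010101010101010010 | 0 | 0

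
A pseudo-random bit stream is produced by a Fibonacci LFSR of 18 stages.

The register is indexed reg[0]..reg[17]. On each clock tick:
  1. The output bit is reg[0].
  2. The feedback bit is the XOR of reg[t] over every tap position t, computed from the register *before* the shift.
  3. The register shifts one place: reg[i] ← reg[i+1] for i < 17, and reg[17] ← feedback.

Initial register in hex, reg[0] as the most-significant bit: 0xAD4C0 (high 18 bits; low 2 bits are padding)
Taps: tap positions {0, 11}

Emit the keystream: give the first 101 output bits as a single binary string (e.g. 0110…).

10101101010011000011001100110101011001100000000101011011001101100011101010111000111111110101000010011

k : reg_k → out_k, fb_k
0: 101011010100110000 → 1, fb=1
1: 010110101001100001 → 0, fb=1
2: 101101010011000011 → 1, fb=0
3: 011010100110000110 → 0, fb=0
4: 110101001100001100 → 1, fb=1
5: 101010011000011001 → 1, fb=1
6: 010100110000110011 → 0, fb=0
7: 101001100001100110 → 1, fb=0
8: 010011000011001100 → 0, fb=1
9: 100110000110011001 → 1, fb=1
10: 001100001100110011 → 0, fb=0
11: 011000011001100110 → 0, fb=1
12: 110000110011001101 → 1, fb=0
13: 100001100110011010 → 1, fb=1
14: 000011001100110101 → 0, fb=0
15: 000110011001101010 → 0, fb=1
16: 001100110011010101 → 0, fb=1
17: 011001100110101011 → 0, fb=0
18: 110011001101010110 → 1, fb=0
19: 100110011010101100 → 1, fb=1
20: 001100110101011001 → 0, fb=1
21: 011001101010110011 → 0, fb=0
22: 110011010101100110 → 1, fb=0
23: 100110101011001100 → 1, fb=0
24: 001101010110011000 → 0, fb=0
25: 011010101100110000 → 0, fb=0
26: 110101011001100000 → 1, fb=0
27: 101010110011000000 → 1, fb=0
28: 010101100110000000 → 0, fb=0
29: 101011001100000000 → 1, fb=1
30: 010110011000000001 → 0, fb=0
31: 101100110000000010 → 1, fb=1
32: 011001100000000101 → 0, fb=0
33: 110011000000001010 → 1, fb=1
34: 100110000000010101 → 1, fb=1
35: 001100000000101011 → 0, fb=0
36: 011000000001010110 → 0, fb=1
37: 110000000010101101 → 1, fb=1
38: 100000000101011011 → 1, fb=0
39: 000000001010110110 → 0, fb=0
40: 000000010101101100 → 0, fb=1
41: 000000101011011001 → 0, fb=1
42: 000001010110110011 → 0, fb=0
43: 000010101101100110 → 0, fb=1
44: 000101011011001101 → 0, fb=1
45: 001010110110011011 → 0, fb=0
46: 010101101100110110 → 0, fb=0
47: 101011011001101100 → 1, fb=0
48: 010110110011011000 → 0, fb=1
49: 101101100110110001 → 1, fb=1
50: 011011001101100011 → 0, fb=1
51: 110110011011000111 → 1, fb=0
52: 101100110110001110 → 1, fb=1
53: 011001101100011101 → 0, fb=0
54: 110011011000111010 → 1, fb=1
55: 100110110001110101 → 1, fb=0
56: 001101100011101010 → 0, fb=1
57: 011011000111010101 → 0, fb=1
58: 110110001110101011 → 1, fb=1
59: 101100011101010111 → 1, fb=0
60: 011000111010101110 → 0, fb=0
61: 110001110101011100 → 1, fb=0
62: 100011101010111000 → 1, fb=1
63: 000111010101110001 → 0, fb=1
64: 001110101011100011 → 0, fb=1
65: 011101010111000111 → 0, fb=1
66: 111010101110001111 → 1, fb=1
67: 110101011100011111 → 1, fb=1
68: 101010111000111111 → 1, fb=1
69: 010101110001111111 → 0, fb=1
70: 101011100011111111 → 1, fb=0
71: 010111000111111110 → 0, fb=1
72: 101110001111111101 → 1, fb=0
73: 011100011111111010 → 0, fb=1
74: 111000111111110101 → 1, fb=0
75: 110001111111101010 → 1, fb=0
76: 100011111111010100 → 1, fb=0
77: 000111111110101000 → 0, fb=0
78: 001111111101010000 → 0, fb=1
79: 011111111010100001 → 0, fb=0
80: 111111110101000010 → 1, fb=0
81: 111111101010000100 → 1, fb=1
82: 111111010100001001 → 1, fb=1
83: 111110101000010011 → 1, fb=1
84: 111101010000100111 → 1, fb=1
85: 111010100001001111 → 1, fb=0
86: 110101000010011110 → 1, fb=1
87: 101010000100111101 → 1, fb=1
88: 010100001001111011 → 0, fb=1
89: 101000010011110111 → 1, fb=0
90: 010000100111101110 → 0, fb=1
91: 100001001111011101 → 1, fb=0
92: 000010011110111010 → 0, fb=0
93: 000100111101110100 → 0, fb=1
94: 001001111011101001 → 0, fb=1
95: 010011110111010011 → 0, fb=1
96: 100111101110100111 → 1, fb=1
97: 001111011101001111 → 0, fb=1
98: 011110111010011111 → 0, fb=0
99: 111101110100111110 → 1, fb=1
100: 111011101001111101 → 1, fb=0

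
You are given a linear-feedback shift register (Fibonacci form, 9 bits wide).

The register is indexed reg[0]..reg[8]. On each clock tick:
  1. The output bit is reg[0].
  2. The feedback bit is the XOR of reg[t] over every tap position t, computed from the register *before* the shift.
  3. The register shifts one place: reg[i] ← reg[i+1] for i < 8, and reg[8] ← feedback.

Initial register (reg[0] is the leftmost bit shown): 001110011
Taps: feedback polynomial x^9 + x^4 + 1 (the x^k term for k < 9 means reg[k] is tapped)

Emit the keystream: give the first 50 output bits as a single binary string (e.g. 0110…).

00111001110100100111101011101010001001000011001110

step | reg (before) | out | fb
   0 | 001110011 | 0 | 1
   1 | 011100111 | 0 | 0
   2 | 111001110 | 1 | 1
   3 | 110011101 | 1 | 0
   4 | 100111010 | 1 | 0
   5 | 001110100 | 0 | 1
   6 | 011101001 | 0 | 0
   7 | 111010010 | 1 | 0
   8 | 110100100 | 1 | 1
   9 | 101001001 | 1 | 1
  10 | 010010011 | 0 | 1
  11 | 100100111 | 1 | 1
  12 | 001001111 | 0 | 0
  13 | 010011110 | 0 | 1
  14 | 100111101 | 1 | 0
  15 | 001111010 | 0 | 1
  16 | 011110101 | 0 | 1
  17 | 111101011 | 1 | 1
  18 | 111010111 | 1 | 0
  19 | 110101110 | 1 | 1
  20 | 101011101 | 1 | 0
  21 | 010111010 | 0 | 1
  22 | 101110101 | 1 | 0
  23 | 011101010 | 0 | 0
  24 | 111010100 | 1 | 0
  25 | 110101000 | 1 | 1
  26 | 101010001 | 1 | 0
  27 | 010100010 | 0 | 0
  28 | 101000100 | 1 | 1
  29 | 010001001 | 0 | 0
  30 | 100010010 | 1 | 0
  31 | 000100100 | 0 | 0
  32 | 001001000 | 0 | 0
  33 | 010010000 | 0 | 1
  34 | 100100001 | 1 | 1
  35 | 001000011 | 0 | 0
  36 | 010000110 | 0 | 0
  37 | 100001100 | 1 | 1
  38 | 000011001 | 0 | 1
  39 | 000110011 | 0 | 1
  40 | 001100111 | 0 | 0
  41 | 011001110 | 0 | 0
  42 | 110011100 | 1 | 0
  43 | 100111000 | 1 | 0
  44 | 001110000 | 0 | 1
  45 | 011100001 | 0 | 0
  46 | 111000010 | 1 | 1
  47 | 110000101 | 1 | 1
  48 | 100001011 | 1 | 1
  49 | 000010111 | 0 | 1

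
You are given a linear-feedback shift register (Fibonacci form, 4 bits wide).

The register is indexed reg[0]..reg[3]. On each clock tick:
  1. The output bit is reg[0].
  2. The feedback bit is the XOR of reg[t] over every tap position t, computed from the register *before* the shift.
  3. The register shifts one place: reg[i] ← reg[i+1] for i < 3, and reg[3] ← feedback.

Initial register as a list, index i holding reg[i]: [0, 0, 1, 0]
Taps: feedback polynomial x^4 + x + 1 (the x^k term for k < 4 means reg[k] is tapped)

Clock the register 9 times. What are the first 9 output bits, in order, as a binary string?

001001101

k : reg_k → out_k, fb_k
0: 0010 → 0, fb=0
1: 0100 → 0, fb=1
2: 1001 → 1, fb=1
3: 0011 → 0, fb=0
4: 0110 → 0, fb=1
5: 1101 → 1, fb=0
6: 1010 → 1, fb=1
7: 0101 → 0, fb=1
8: 1011 → 1, fb=1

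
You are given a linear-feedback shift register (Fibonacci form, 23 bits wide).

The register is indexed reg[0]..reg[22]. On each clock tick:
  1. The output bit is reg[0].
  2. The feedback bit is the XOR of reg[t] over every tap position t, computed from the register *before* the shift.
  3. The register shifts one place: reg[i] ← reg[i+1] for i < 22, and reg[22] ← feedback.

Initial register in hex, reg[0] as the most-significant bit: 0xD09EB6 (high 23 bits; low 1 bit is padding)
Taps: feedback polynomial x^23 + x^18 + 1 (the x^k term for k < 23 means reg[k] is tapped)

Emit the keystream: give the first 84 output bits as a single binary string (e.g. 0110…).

110100001001111010110110000100011011000011101011011110001010010011110001011110101001

k : reg_k → out_k, fb_k
0: 11010000100111101011011 → 1, fb=0
1: 10100001001111010110110 → 1, fb=0
2: 01000010011110101101100 → 0, fb=0
3: 10000100111101011011000 → 1, fb=0
4: 00001001111010110110000 → 0, fb=1
5: 00010011110101101100001 → 0, fb=0
6: 00100111101011011000010 → 0, fb=0
7: 01001111010110110000100 → 0, fb=0
8: 10011110101101100001000 → 1, fb=1
9: 00111101011011000010001 → 0, fb=1
10: 01111010110110000100011 → 0, fb=0
11: 11110101101100001000110 → 1, fb=1
12: 11101011011000010001101 → 1, fb=1
13: 11010110110000100011011 → 1, fb=0
14: 10101101100001000110110 → 1, fb=0
15: 01011011000010001101100 → 0, fb=0
16: 10110110000100011011000 → 1, fb=0
17: 01101100001000110110000 → 0, fb=1
18: 11011000010001101100001 → 1, fb=1
19: 10110000100011011000011 → 1, fb=1
20: 01100001000110110000111 → 0, fb=0
21: 11000010001101100001110 → 1, fb=1
22: 10000100011011000011101 → 1, fb=0
23: 00001000110110000111010 → 0, fb=1
24: 00010001101100001110101 → 0, fb=1
25: 00100011011000011101011 → 0, fb=0
26: 01000110110000111010110 → 0, fb=1
27: 10001101100001110101101 → 1, fb=1
28: 00011011000011101011011 → 0, fb=1
29: 00110110000111010110111 → 0, fb=1
30: 01101100001110101101111 → 0, fb=0
31: 11011000011101011011110 → 1, fb=0
32: 10110000111010110111100 → 1, fb=0
33: 01100001110101101111000 → 0, fb=1
34: 11000011101011011110001 → 1, fb=0
35: 10000111010110111100010 → 1, fb=1
36: 00001110101101111000101 → 0, fb=0
37: 00011101011011110001010 → 0, fb=0
38: 00111010110111100010100 → 0, fb=1
39: 01110101101111000101001 → 0, fb=0
40: 11101011011110001010010 → 1, fb=0
41: 11010110111100010100100 → 1, fb=1
42: 10101101111000101001001 → 1, fb=1
43: 01011011110001010010011 → 0, fb=1
44: 10110111100010100100111 → 1, fb=1
45: 01101111000101001001111 → 0, fb=0
46: 11011110001010010011110 → 1, fb=0
47: 10111100010100100111100 → 1, fb=0
48: 01111000101001001111000 → 0, fb=1
49: 11110001010010011110001 → 1, fb=0
50: 11100010100100111100010 → 1, fb=1
51: 11000101001001111000101 → 1, fb=1
52: 10001010010011110001011 → 1, fb=1
53: 00010100100111100010111 → 0, fb=1
54: 00101001001111000101111 → 0, fb=0
55: 01010010011110001011110 → 0, fb=1
56: 10100100111100010111101 → 1, fb=0
57: 01001001111000101111010 → 0, fb=1
58: 10010011110001011110101 → 1, fb=0
59: 00100111100010111101010 → 0, fb=0
60: 01001111000101111010100 → 0, fb=1
61: 10011110001011110101001 → 1, fb=1
62: 00111100010111101010011 → 0, fb=1
63: 01111000101111010100111 → 0, fb=0
64: 11110001011110101001110 → 1, fb=1
65: 11100010111101010011101 → 1, fb=0
66: 11000101111010100111010 → 1, fb=0
67: 10001011110101001110100 → 1, fb=0
68: 00010111101010011101000 → 0, fb=0
69: 00101111010100111010000 → 0, fb=1
70: 01011110101001110100001 → 0, fb=0
71: 10111101010011101000010 → 1, fb=1
72: 01111010100111010000101 → 0, fb=0
73: 11110101001110100001010 → 1, fb=1
74: 11101010011101000010101 → 1, fb=0
75: 11010100111010000101010 → 1, fb=1
76: 10101001110100001010101 → 1, fb=0
77: 01010011101000010101010 → 0, fb=0
78: 10100111010000101010100 → 1, fb=0
79: 01001110100001010101000 → 0, fb=0
80: 10011101000010101010000 → 1, fb=0
81: 00111010000101010100000 → 0, fb=0
82: 01110100001010101000000 → 0, fb=0
83: 11101000010101010000000 → 1, fb=1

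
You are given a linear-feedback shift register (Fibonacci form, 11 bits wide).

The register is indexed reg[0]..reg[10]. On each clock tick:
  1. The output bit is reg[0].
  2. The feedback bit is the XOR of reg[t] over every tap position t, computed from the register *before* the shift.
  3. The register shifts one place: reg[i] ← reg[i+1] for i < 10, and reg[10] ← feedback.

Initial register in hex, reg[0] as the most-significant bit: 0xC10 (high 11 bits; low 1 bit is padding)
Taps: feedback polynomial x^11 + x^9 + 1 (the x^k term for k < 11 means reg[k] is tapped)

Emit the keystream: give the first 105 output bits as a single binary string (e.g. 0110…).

110000010001111111010110011000100101101011110110111001110001101001111100010110011111011010011000111010010

k : reg_k → out_k, fb_k
0: 11000001000 → 1, fb=1
1: 10000010001 → 1, fb=1
2: 00000100011 → 0, fb=1
3: 00001000111 → 0, fb=1
4: 00010001111 → 0, fb=1
5: 00100011111 → 0, fb=1
6: 01000111111 → 0, fb=1
7: 10001111111 → 1, fb=0
8: 00011111110 → 0, fb=1
9: 00111111101 → 0, fb=0
10: 01111111010 → 0, fb=1
11: 11111110101 → 1, fb=1
12: 11111101011 → 1, fb=0
13: 11111010110 → 1, fb=0
14: 11110101100 → 1, fb=1
15: 11101011001 → 1, fb=1
16: 11010110011 → 1, fb=0
17: 10101100110 → 1, fb=0
18: 01011001100 → 0, fb=0
19: 10110011000 → 1, fb=1
20: 01100110001 → 0, fb=0
21: 11001100010 → 1, fb=0
22: 10011000100 → 1, fb=1
23: 00110001001 → 0, fb=0
24: 01100010010 → 0, fb=1
25: 11000100101 → 1, fb=1
26: 10001001011 → 1, fb=0
27: 00010010110 → 0, fb=1
28: 00100101101 → 0, fb=0
29: 01001011010 → 0, fb=1
30: 10010110101 → 1, fb=1
31: 00101101011 → 0, fb=1
32: 01011010111 → 0, fb=1
33: 10110101111 → 1, fb=0
34: 01101011110 → 0, fb=1
35: 11010111101 → 1, fb=1
36: 10101111011 → 1, fb=0
37: 01011110110 → 0, fb=1
38: 10111101101 → 1, fb=1
39: 01111011011 → 0, fb=1
40: 11110110111 → 1, fb=0
41: 11101101110 → 1, fb=0
42: 11011011100 → 1, fb=1
43: 10110111001 → 1, fb=1
44: 01101110011 → 0, fb=1
45: 11011100111 → 1, fb=0
46: 10111001110 → 1, fb=0
47: 01110011100 → 0, fb=0
48: 11100111000 → 1, fb=1
49: 11001110001 → 1, fb=1
50: 10011100011 → 1, fb=0
51: 00111000110 → 0, fb=1
52: 01110001101 → 0, fb=0
53: 11100011010 → 1, fb=0
54: 11000110100 → 1, fb=1
55: 10001101001 → 1, fb=1
56: 00011010011 → 0, fb=1
57: 00110100111 → 0, fb=1
58: 01101001111 → 0, fb=1
59: 11010011111 → 1, fb=0
60: 10100111110 → 1, fb=0
61: 01001111100 → 0, fb=0
62: 10011111000 → 1, fb=1
63: 00111110001 → 0, fb=0
64: 01111100010 → 0, fb=1
65: 11111000101 → 1, fb=1
66: 11110001011 → 1, fb=0
67: 11100010110 → 1, fb=0
68: 11000101100 → 1, fb=1
69: 10001011001 → 1, fb=1
70: 00010110011 → 0, fb=1
71: 00101100111 → 0, fb=1
72: 01011001111 → 0, fb=1
73: 10110011111 → 1, fb=0
74: 01100111110 → 0, fb=1
75: 11001111101 → 1, fb=1
76: 10011111011 → 1, fb=0
77: 00111110110 → 0, fb=1
78: 01111101101 → 0, fb=0
79: 11111011010 → 1, fb=0
80: 11110110100 → 1, fb=1
81: 11101101001 → 1, fb=1
82: 11011010011 → 1, fb=0
83: 10110100110 → 1, fb=0
84: 01101001100 → 0, fb=0
85: 11010011000 → 1, fb=1
86: 10100110001 → 1, fb=1
87: 01001100011 → 0, fb=1
88: 10011000111 → 1, fb=0
89: 00110001110 → 0, fb=1
90: 01100011101 → 0, fb=0
91: 11000111010 → 1, fb=0
92: 10001110100 → 1, fb=1
93: 00011101001 → 0, fb=0
94: 00111010010 → 0, fb=1
95: 01110100101 → 0, fb=0
96: 11101001010 → 1, fb=0
97: 11010010100 → 1, fb=1
98: 10100101001 → 1, fb=1
99: 01001010011 → 0, fb=1
100: 10010100111 → 1, fb=0
101: 00101001110 → 0, fb=1
102: 01010011101 → 0, fb=0
103: 10100111010 → 1, fb=0
104: 01001110100 → 0, fb=0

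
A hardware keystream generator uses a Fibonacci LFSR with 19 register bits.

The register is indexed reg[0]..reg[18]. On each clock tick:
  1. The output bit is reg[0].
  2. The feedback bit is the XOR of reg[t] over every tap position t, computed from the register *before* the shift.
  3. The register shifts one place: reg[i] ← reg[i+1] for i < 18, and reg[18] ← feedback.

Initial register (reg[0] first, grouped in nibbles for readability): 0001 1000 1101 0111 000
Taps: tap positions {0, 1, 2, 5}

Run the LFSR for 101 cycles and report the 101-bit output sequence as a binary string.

tick  register→output (feedback)
  0  0001100011010111000→0 (0)
  1  0011000110101110000→0 (1)
  2  0110001101011100001→0 (0)
  3  1100011010111000010→1 (1)
  4  1000110101110000101→1 (0)
  5  0001101011100001010→0 (0)
  6  0011010111000010100→0 (0)
  7  0110101110000101000→0 (0)
  8  1101011100001010000→1 (1)
  9  1010111000010100001→1 (1)
 10  0101110000101000011→0 (0)
 11  1011100001010000110→1 (0)
 12  0111000010100001100→0 (0)
 13  1110000101000011000→1 (1)
 14  1100001010000110001→1 (0)
 15  1000010100001100010→1 (0)
 16  0000101000011000100→0 (0)
 17  0001010000110001000→0 (1)
 18  0010100001100010001→0 (1)
 19  0101000011000100011→0 (1)
 20  1010000110001000111→1 (0)
 21  0100001100010001110→0 (1)
 22  1000011000100011101→1 (0)
 23  0000110001000111010→0 (1)
 24  0001100010001110101→0 (0)
 25  0011000100011101010→0 (1)
 26  0110001000111010101→0 (0)
 27  1100010001110101010→1 (1)
 28  1000100011101010101→1 (1)
 29  0001000111010101011→0 (0)
 30  0010001110101010110→0 (1)
 31  0100011101010101101→0 (0)
 32  1000111010101011010→1 (0)
 33  0001110101010110100→0 (1)
 34  0011101010101101001→0 (1)
 35  0111010101011010011→0 (1)
 36  1110101010110100111→1 (1)
 37  1101010101101001111→1 (1)
 38  1010101011010011111→1 (0)
 39  0101010110100111110→0 (0)
 40  1010101101001111100→1 (0)
 41  0101011010011111000→0 (0)
 42  1010110100111110000→1 (1)
 43  0101101001111100001→0 (1)
 44  1011010011111000011→1 (1)
 45  0110100111110000111→0 (0)
 46  1101001111100001110→1 (0)
 47  1010011111000011100→1 (1)
 48  0100111110000111001→0 (0)
 49  1001111100001110010→1 (0)
 50  0011111000011100100→0 (0)
 51  0111110000111001000→0 (1)
 52  1111100001110010001→1 (1)
 53  1111000011100100011→1 (1)
 54  1110000111001000111→1 (1)
 55  1100001110010001111→1 (0)
 56  1000011100100011110→1 (0)
 57  0000111001000111100→0 (1)
 58  0001110010001111001→0 (1)
 59  0011100100011110011→0 (1)
 60  0111001000111100111→0 (0)
 61  1110010001111001110→1 (0)
 62  1100100011110011100→1 (0)
 63  1001000111100111000→1 (1)
 64  0010001111001110001→0 (1)
 65  0100011110011100011→0 (0)
 66  1000111100111000110→1 (0)
 67  0001111001110001100→0 (1)
 68  0011110011100011001→0 (0)
 69  0111100111000110010→0 (0)
 70  1111001110001100100→1 (1)
 71  1110011100011001001→1 (0)
 72  1100111000110010010→1 (1)
 73  1001110001100100101→1 (0)
 74  0011100011001001010→0 (1)
 75  0111000110010010101→0 (0)
 76  1110001100100101010→1 (1)
 77  1100011001001010101→1 (1)
 78  1000110010010101011→1 (0)
 79  0001100100101010110→0 (0)
 80  0011001001010101100→0 (1)
 81  0110010010101011001→0 (1)
 82  1100100101010110011→1 (0)
 83  1001001010101100110→1 (1)
 84  0010010101011001101→0 (0)
 85  0100101010110011010→0 (1)
 86  1001010101100110101→1 (0)
 87  0010101011001101010→0 (1)
 88  0101010110011010101→0 (0)
 89  1010101100110101010→1 (0)
 90  0101011001101010100→0 (0)
 91  1010110011010101000→1 (1)
 92  0101100110101010001→0 (1)
 93  1011001101010100011→1 (0)
 94  0110011010101000110→0 (1)
 95  1100110101010001101→1 (1)
 96  1001101010100011011→1 (1)
 97  0011010101000110111→0 (0)
 98  0110101010001101110→0 (0)
 99  1101010100011011100→1 (1)
100  1010101000110111001→1 (0)

00011000110101110000101000011000100011101010101101001111100001110010001111001110001100100101010110011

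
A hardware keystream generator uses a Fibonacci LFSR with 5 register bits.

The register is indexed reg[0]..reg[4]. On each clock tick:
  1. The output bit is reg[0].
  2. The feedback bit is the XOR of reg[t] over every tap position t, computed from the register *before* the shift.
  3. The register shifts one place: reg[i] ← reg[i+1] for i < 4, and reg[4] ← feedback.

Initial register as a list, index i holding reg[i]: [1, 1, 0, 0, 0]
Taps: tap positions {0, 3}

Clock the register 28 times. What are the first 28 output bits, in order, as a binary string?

1100011111001101001000010101

k : reg_k → out_k, fb_k
0: 11000 → 1, fb=1
1: 10001 → 1, fb=1
2: 00011 → 0, fb=1
3: 00111 → 0, fb=1
4: 01111 → 0, fb=1
5: 11111 → 1, fb=0
6: 11110 → 1, fb=0
7: 11100 → 1, fb=1
8: 11001 → 1, fb=1
9: 10011 → 1, fb=0
10: 00110 → 0, fb=1
11: 01101 → 0, fb=0
12: 11010 → 1, fb=0
13: 10100 → 1, fb=1
14: 01001 → 0, fb=0
15: 10010 → 1, fb=0
16: 00100 → 0, fb=0
17: 01000 → 0, fb=0
18: 10000 → 1, fb=1
19: 00001 → 0, fb=0
20: 00010 → 0, fb=1
21: 00101 → 0, fb=0
22: 01010 → 0, fb=1
23: 10101 → 1, fb=1
24: 01011 → 0, fb=1
25: 10111 → 1, fb=0
26: 01110 → 0, fb=1
27: 11101 → 1, fb=1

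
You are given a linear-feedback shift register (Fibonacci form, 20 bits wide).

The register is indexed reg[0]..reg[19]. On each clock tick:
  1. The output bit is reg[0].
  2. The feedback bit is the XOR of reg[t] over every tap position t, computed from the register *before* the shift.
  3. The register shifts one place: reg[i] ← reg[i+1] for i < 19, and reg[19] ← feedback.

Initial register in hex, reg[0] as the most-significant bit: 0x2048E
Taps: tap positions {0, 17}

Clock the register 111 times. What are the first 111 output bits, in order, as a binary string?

step | reg (before) | out | fb
   0 | 00100000010010001110 | 0 | 1
   1 | 01000000100100011101 | 0 | 1
   2 | 10000001001000111011 | 1 | 1
   3 | 00000010010001110111 | 0 | 1
   4 | 00000100100011101111 | 0 | 1
   5 | 00001001000111011111 | 0 | 1
   6 | 00010010001110111111 | 0 | 1
   7 | 00100100011101111111 | 0 | 1
   8 | 01001000111011111111 | 0 | 1
   9 | 10010001110111111111 | 1 | 0
  10 | 00100011101111111110 | 0 | 1
  11 | 01000111011111111101 | 0 | 1
  12 | 10001110111111111011 | 1 | 1
  13 | 00011101111111110111 | 0 | 1
  14 | 00111011111111101111 | 0 | 1
  15 | 01110111111111011111 | 0 | 1
  16 | 11101111111110111111 | 1 | 0
  17 | 11011111111101111110 | 1 | 0
  18 | 10111111111011111100 | 1 | 0
  19 | 01111111110111111000 | 0 | 0
  20 | 11111111101111110000 | 1 | 1
  21 | 11111111011111100001 | 1 | 1
  22 | 11111110111111000011 | 1 | 1
  23 | 11111101111110000111 | 1 | 0
  24 | 11111011111100001110 | 1 | 0
  25 | 11110111111000011100 | 1 | 0
  26 | 11101111110000111000 | 1 | 1
  27 | 11011111100001110001 | 1 | 1
  28 | 10111111000011100011 | 1 | 1
  29 | 01111110000111000111 | 0 | 1
  30 | 11111100001110001111 | 1 | 0
  31 | 11111000011100011110 | 1 | 0
  32 | 11110000111000111100 | 1 | 0
  33 | 11100001110001111000 | 1 | 1
  34 | 11000011100011110001 | 1 | 1
  35 | 10000111000111100011 | 1 | 1
  36 | 00001110001111000111 | 0 | 1
  37 | 00011100011110001111 | 0 | 1
  38 | 00111000111100011111 | 0 | 1
  39 | 01110001111000111111 | 0 | 1
  40 | 11100011110001111111 | 1 | 0
  41 | 11000111100011111110 | 1 | 0
  42 | 10001111000111111100 | 1 | 0
  43 | 00011110001111111000 | 0 | 0
  44 | 00111100011111110000 | 0 | 0
  45 | 01111000111111100000 | 0 | 0
  46 | 11110001111111000000 | 1 | 1
  47 | 11100011111110000001 | 1 | 1
  48 | 11000111111100000011 | 1 | 1
  49 | 10001111111000000111 | 1 | 0
  50 | 00011111110000001110 | 0 | 1
  51 | 00111111100000011101 | 0 | 1
  52 | 01111111000000111011 | 0 | 0
  53 | 11111110000001110110 | 1 | 0
  54 | 11111100000011101100 | 1 | 0
  55 | 11111000000111011000 | 1 | 1
  56 | 11110000001110110001 | 1 | 1
  57 | 11100000011101100011 | 1 | 1
  58 | 11000000111011000111 | 1 | 0
  59 | 10000001110110001110 | 1 | 0
  60 | 00000011101100011100 | 0 | 1
  61 | 00000111011000111001 | 0 | 0
  62 | 00001110110001110010 | 0 | 0
  63 | 00011101100011100100 | 0 | 1
  64 | 00111011000111001001 | 0 | 0
  65 | 01110110001110010010 | 0 | 0
  66 | 11101100011100100100 | 1 | 0
  67 | 11011000111001001000 | 1 | 1
  68 | 10110001110010010001 | 1 | 1
  69 | 01100011100100100011 | 0 | 0
  70 | 11000111001001000110 | 1 | 0
  71 | 10001110010010001100 | 1 | 0
  72 | 00011100100100011000 | 0 | 0
  73 | 00111001001000110000 | 0 | 0
  74 | 01110010010001100000 | 0 | 0
  75 | 11100100100011000000 | 1 | 1
  76 | 11001001000110000001 | 1 | 1
  77 | 10010010001100000011 | 1 | 1
  78 | 00100100011000000111 | 0 | 1
  79 | 01001000110000001111 | 0 | 1
  80 | 10010001100000011111 | 1 | 0
  81 | 00100011000000111110 | 0 | 1
  82 | 01000110000001111101 | 0 | 1
  83 | 10001100000011111011 | 1 | 1
  84 | 00011000000111110111 | 0 | 1
  85 | 00110000001111101111 | 0 | 1
  86 | 01100000011111011111 | 0 | 1
  87 | 11000000111110111111 | 1 | 0
  88 | 10000001111101111110 | 1 | 0
  89 | 00000011111011111100 | 0 | 1
  90 | 00000111110111111001 | 0 | 0
  91 | 00001111101111110010 | 0 | 0
  92 | 00011111011111100100 | 0 | 1
  93 | 00111110111111001001 | 0 | 0
  94 | 01111101111110010010 | 0 | 0
  95 | 11111011111100100100 | 1 | 0
  96 | 11110111111001001000 | 1 | 1
  97 | 11101111110010010001 | 1 | 1
  98 | 11011111100100100011 | 1 | 1
  99 | 10111111001001000111 | 1 | 0
 100 | 01111110010010001110 | 0 | 1
 101 | 11111100100100011101 | 1 | 0
 102 | 11111001001000111010 | 1 | 1
 103 | 11110010010001110101 | 1 | 0
 104 | 11100100100011101010 | 1 | 1
 105 | 11001001000111010101 | 1 | 0
 106 | 10010010001110101010 | 1 | 1
 107 | 00100100011101010101 | 0 | 1
 108 | 01001000111010101011 | 0 | 0
 109 | 10010001110101010110 | 1 | 0
 110 | 00100011101010101100 | 0 | 1

001000000100100011101111111110111111000011100011110001111111000000111011000111001001000110000001111101111110010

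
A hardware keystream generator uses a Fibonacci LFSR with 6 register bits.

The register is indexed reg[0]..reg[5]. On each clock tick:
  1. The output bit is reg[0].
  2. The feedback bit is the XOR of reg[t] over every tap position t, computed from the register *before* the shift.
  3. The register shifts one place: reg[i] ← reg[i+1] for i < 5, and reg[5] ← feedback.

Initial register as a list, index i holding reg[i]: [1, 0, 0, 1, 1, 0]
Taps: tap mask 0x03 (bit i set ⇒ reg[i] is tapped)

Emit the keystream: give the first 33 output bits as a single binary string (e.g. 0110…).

step | reg (before) | out | fb
   0 | 100110 | 1 | 1
   1 | 001101 | 0 | 0
   2 | 011010 | 0 | 1
   3 | 110101 | 1 | 0
   4 | 101010 | 1 | 1
   5 | 010101 | 0 | 1
   6 | 101011 | 1 | 1
   7 | 010111 | 0 | 1
   8 | 101111 | 1 | 1
   9 | 011111 | 0 | 1
  10 | 111111 | 1 | 0
  11 | 111110 | 1 | 0
  12 | 111100 | 1 | 0
  13 | 111000 | 1 | 0
  14 | 110000 | 1 | 0
  15 | 100000 | 1 | 1
  16 | 000001 | 0 | 0
  17 | 000010 | 0 | 0
  18 | 000100 | 0 | 0
  19 | 001000 | 0 | 0
  20 | 010000 | 0 | 1
  21 | 100001 | 1 | 1
  22 | 000011 | 0 | 0
  23 | 000110 | 0 | 0
  24 | 001100 | 0 | 0
  25 | 011000 | 0 | 1
  26 | 110001 | 1 | 0
  27 | 100010 | 1 | 1
  28 | 000101 | 0 | 0
  29 | 001010 | 0 | 0
  30 | 010100 | 0 | 1
  31 | 101001 | 1 | 1
  32 | 010011 | 0 | 1

100110101011111100000100001100010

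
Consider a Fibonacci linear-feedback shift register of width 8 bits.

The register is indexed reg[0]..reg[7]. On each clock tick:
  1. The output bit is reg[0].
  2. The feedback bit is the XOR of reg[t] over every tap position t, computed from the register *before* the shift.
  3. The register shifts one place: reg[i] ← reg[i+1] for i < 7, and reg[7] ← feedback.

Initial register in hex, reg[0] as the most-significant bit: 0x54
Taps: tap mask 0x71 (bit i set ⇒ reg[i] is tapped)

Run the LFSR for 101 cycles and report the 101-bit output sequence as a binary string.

step | reg (before) | out | fb
   0 | 01010100 | 0 | 1
   1 | 10101001 | 1 | 0
   2 | 01010010 | 0 | 1
   3 | 10100101 | 1 | 0
   4 | 01001010 | 0 | 0
   5 | 10010100 | 1 | 0
   6 | 00101000 | 0 | 1
   7 | 01010001 | 0 | 0
   8 | 10100010 | 1 | 0
   9 | 01000100 | 0 | 1
  10 | 10001001 | 1 | 0
  11 | 00010010 | 0 | 1
  12 | 00100101 | 0 | 1
  13 | 01001011 | 0 | 0
  14 | 10010110 | 1 | 1
  15 | 00101101 | 0 | 0
  16 | 01011010 | 0 | 0
  17 | 10110100 | 1 | 0
  18 | 01101000 | 0 | 1
  19 | 11010001 | 1 | 1
  20 | 10100011 | 1 | 0
  21 | 01000110 | 0 | 0
  22 | 10001100 | 1 | 1
  23 | 00011001 | 0 | 1
  24 | 00110011 | 0 | 1
  25 | 01100111 | 0 | 0
  26 | 11001110 | 1 | 0
  27 | 10011100 | 1 | 1
  28 | 00111001 | 0 | 1
  29 | 01110011 | 0 | 1
  30 | 11100111 | 1 | 1
  31 | 11001111 | 1 | 0
  32 | 10011110 | 1 | 0
  33 | 00111100 | 0 | 0
  34 | 01111000 | 0 | 1
  35 | 11110001 | 1 | 1
  36 | 11100011 | 1 | 0
  37 | 11000110 | 1 | 1
  38 | 10001101 | 1 | 1
  39 | 00011011 | 0 | 0
  40 | 00110110 | 0 | 0
  41 | 01101100 | 0 | 0
  42 | 11011000 | 1 | 0
  43 | 10110000 | 1 | 1
  44 | 01100001 | 0 | 0
  45 | 11000010 | 1 | 0
  46 | 10000100 | 1 | 0
  47 | 00001000 | 0 | 1
  48 | 00010001 | 0 | 0
  49 | 00100010 | 0 | 1
  50 | 01000101 | 0 | 1
  51 | 10001011 | 1 | 1
  52 | 00010111 | 0 | 0
  53 | 00101110 | 0 | 1
  54 | 01011101 | 0 | 0
  55 | 10111010 | 1 | 1
  56 | 01110101 | 0 | 1
  57 | 11101011 | 1 | 1
  58 | 11010111 | 1 | 1
  59 | 10101111 | 1 | 0
  60 | 01011110 | 0 | 1
  61 | 10111101 | 1 | 1
  62 | 01111011 | 0 | 0
  63 | 11110110 | 1 | 1
  64 | 11101101 | 1 | 1
  65 | 11011011 | 1 | 1
  66 | 10110111 | 1 | 1
  67 | 01101111 | 0 | 1
  68 | 11011111 | 1 | 0
  69 | 10111110 | 1 | 0
  70 | 01111100 | 0 | 0
  71 | 11111000 | 1 | 0
  72 | 11110000 | 1 | 1
  73 | 11100001 | 1 | 1
  74 | 11000011 | 1 | 0
  75 | 10000110 | 1 | 1
  76 | 00001101 | 0 | 0
  77 | 00011010 | 0 | 0
  78 | 00110100 | 0 | 1
  79 | 01101001 | 0 | 1
  80 | 11010011 | 1 | 0
  81 | 10100110 | 1 | 1
  82 | 01001101 | 0 | 0
  83 | 10011010 | 1 | 1
  84 | 00110101 | 0 | 1
  85 | 01101011 | 0 | 0
  86 | 11010110 | 1 | 1
  87 | 10101101 | 1 | 1
  88 | 01011011 | 0 | 0
  89 | 10110110 | 1 | 1
  90 | 01101101 | 0 | 0
  91 | 11011010 | 1 | 1
  92 | 10110101 | 1 | 0
  93 | 01101010 | 0 | 0
  94 | 11010100 | 1 | 0
  95 | 10101000 | 1 | 0
  96 | 01010000 | 0 | 0
  97 | 10100000 | 1 | 1
  98 | 01000001 | 0 | 0
  99 | 10000010 | 1 | 0
 100 | 00000100 | 0 | 1

01010100101000100101101000110011100111100011011000010001011101011110110111110000110100110101101101010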